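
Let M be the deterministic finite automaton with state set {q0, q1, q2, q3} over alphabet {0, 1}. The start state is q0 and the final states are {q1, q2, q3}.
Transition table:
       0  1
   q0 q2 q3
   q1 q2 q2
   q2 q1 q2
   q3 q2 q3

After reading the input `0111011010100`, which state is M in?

q0 --0--> q2
q2 --1--> q2
q2 --1--> q2
q2 --1--> q2
q2 --0--> q1
q1 --1--> q2
q2 --1--> q2
q2 --0--> q1
q1 --1--> q2
q2 --0--> q1
q1 --1--> q2
q2 --0--> q1
q1 --0--> q2

q2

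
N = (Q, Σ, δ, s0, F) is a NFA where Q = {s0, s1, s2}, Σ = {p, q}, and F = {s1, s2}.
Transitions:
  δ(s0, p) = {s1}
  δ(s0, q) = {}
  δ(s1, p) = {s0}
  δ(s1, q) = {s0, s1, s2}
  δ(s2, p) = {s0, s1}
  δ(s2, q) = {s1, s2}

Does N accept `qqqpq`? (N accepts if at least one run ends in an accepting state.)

Start: {s0}
read q: {}
The reachable set is empty and stays empty for the remaining 4 symbols.
Reachable ∩ accepting = {} — empty.

rejected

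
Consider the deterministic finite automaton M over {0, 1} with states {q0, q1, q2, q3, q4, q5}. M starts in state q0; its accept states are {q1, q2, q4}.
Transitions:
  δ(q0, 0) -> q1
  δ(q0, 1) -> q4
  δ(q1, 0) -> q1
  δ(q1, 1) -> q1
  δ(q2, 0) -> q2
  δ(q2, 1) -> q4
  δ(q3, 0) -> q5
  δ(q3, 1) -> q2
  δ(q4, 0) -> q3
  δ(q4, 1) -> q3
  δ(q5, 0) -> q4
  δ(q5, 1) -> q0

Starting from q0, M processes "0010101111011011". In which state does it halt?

q1

q0 --0--> q1
q1 --0--> q1
q1 --1--> q1
q1 --0--> q1
q1 --1--> q1
q1 --0--> q1
q1 --1--> q1
q1 --1--> q1
q1 --1--> q1
q1 --1--> q1
q1 --0--> q1
q1 --1--> q1
q1 --1--> q1
q1 --0--> q1
q1 --1--> q1
q1 --1--> q1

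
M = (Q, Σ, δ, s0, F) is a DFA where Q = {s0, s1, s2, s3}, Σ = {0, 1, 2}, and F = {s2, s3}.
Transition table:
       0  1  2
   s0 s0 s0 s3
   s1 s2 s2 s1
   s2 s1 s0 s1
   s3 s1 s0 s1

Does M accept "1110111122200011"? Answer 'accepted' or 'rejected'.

s0 --1--> s0
s0 --1--> s0
s0 --1--> s0
s0 --0--> s0
s0 --1--> s0
s0 --1--> s0
s0 --1--> s0
s0 --1--> s0
s0 --2--> s3
s3 --2--> s1
s1 --2--> s1
s1 --0--> s2
s2 --0--> s1
s1 --0--> s2
s2 --1--> s0
s0 --1--> s0
End in state s0, which is not an accepting state.

rejected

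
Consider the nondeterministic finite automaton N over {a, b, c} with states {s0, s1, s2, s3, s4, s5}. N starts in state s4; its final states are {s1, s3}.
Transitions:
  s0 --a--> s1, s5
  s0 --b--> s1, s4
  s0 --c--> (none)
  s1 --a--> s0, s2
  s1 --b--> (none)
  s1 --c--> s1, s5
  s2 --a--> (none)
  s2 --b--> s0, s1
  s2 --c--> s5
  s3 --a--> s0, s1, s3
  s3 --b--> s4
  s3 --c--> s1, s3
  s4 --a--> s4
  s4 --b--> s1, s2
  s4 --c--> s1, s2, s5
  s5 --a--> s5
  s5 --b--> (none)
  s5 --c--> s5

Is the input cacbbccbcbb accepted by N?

rejected

Start: {s4}
read c: {s1, s2, s5}
read a: {s0, s2, s5}
read c: {s5}
read b: {}
The reachable set is empty and stays empty for the remaining 7 symbols.
Reachable ∩ accepting = {} — empty.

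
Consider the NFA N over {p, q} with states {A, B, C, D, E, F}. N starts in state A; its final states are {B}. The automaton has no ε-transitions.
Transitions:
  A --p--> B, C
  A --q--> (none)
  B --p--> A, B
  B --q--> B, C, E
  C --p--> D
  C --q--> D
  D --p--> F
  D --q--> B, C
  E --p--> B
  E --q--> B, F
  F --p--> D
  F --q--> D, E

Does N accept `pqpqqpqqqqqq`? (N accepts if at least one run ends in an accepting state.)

accepted

Start: {A}
read p: {B, C}
read q: {B, C, D, E}
read p: {A, B, D, F}
read q: {B, C, D, E}
read q: {B, C, D, E, F}
read p: {A, B, D, F}
read q: {B, C, D, E}
read q: {B, C, D, E, F}
read q: {B, C, D, E, F}
read q: {B, C, D, E, F}
read q: {B, C, D, E, F}
read q: {B, C, D, E, F}
Reachable ∩ accepting = {B} — nonempty.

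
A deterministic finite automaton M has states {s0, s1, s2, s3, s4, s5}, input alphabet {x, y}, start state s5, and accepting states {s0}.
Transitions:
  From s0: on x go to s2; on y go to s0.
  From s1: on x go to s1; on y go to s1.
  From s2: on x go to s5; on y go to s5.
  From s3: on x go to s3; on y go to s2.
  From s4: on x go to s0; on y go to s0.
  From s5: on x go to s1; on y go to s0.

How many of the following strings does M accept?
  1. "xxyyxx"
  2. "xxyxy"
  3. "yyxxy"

"xxyyxx": rejected
"xxyxy": rejected
"yyxxy": accepted

1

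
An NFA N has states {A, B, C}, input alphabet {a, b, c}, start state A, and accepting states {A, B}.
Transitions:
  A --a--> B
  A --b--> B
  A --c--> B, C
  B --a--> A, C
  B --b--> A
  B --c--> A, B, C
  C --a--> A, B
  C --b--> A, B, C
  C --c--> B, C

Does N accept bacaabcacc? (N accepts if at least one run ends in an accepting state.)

accepted

Start: {A}
read b: {B}
read a: {A, C}
read c: {B, C}
read a: {A, B, C}
read a: {A, B, C}
read b: {A, B, C}
read c: {A, B, C}
read a: {A, B, C}
read c: {A, B, C}
read c: {A, B, C}
Reachable ∩ accepting = {A, B} — nonempty.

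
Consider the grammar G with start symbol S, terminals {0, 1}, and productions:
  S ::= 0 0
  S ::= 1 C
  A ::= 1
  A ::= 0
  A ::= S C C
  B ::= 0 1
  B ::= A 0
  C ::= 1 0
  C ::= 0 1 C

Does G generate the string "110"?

S ⇒ 1C ⇒ 110

yes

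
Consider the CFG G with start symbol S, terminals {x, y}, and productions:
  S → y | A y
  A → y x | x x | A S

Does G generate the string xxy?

S ⇒ Ay ⇒ xxy

yes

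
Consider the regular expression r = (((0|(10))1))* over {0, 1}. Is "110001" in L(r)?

no

110001 cannot be split into zero or more pieces each matching ((0|(10))1).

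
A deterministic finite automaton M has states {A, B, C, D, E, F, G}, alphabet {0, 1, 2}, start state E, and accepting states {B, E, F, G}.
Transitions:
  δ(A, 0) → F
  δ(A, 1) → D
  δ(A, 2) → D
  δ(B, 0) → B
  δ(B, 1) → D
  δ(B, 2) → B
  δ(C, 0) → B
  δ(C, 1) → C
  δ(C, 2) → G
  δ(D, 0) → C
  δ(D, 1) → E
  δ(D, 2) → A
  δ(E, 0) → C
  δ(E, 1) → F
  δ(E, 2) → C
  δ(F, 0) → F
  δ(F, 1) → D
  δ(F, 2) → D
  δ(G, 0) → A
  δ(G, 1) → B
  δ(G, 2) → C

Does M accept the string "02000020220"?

E --0--> C
C --2--> G
G --0--> A
A --0--> F
F --0--> F
F --0--> F
F --2--> D
D --0--> C
C --2--> G
G --2--> C
C --0--> B
End in state B, which is an accepting state.

accepted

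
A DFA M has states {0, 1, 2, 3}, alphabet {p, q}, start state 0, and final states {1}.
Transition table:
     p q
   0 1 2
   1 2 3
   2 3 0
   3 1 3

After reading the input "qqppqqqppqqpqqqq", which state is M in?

3

0 --q--> 2
2 --q--> 0
0 --p--> 1
1 --p--> 2
2 --q--> 0
0 --q--> 2
2 --q--> 0
0 --p--> 1
1 --p--> 2
2 --q--> 0
0 --q--> 2
2 --p--> 3
3 --q--> 3
3 --q--> 3
3 --q--> 3
3 --q--> 3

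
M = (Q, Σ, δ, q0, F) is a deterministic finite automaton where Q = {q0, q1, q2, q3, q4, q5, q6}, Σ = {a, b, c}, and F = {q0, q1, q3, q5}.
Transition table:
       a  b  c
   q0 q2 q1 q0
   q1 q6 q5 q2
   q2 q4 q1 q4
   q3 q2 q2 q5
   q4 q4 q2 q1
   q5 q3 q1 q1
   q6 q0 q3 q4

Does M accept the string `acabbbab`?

rejected

q0 --a--> q2
q2 --c--> q4
q4 --a--> q4
q4 --b--> q2
q2 --b--> q1
q1 --b--> q5
q5 --a--> q3
q3 --b--> q2
End in state q2, which is not an accepting state.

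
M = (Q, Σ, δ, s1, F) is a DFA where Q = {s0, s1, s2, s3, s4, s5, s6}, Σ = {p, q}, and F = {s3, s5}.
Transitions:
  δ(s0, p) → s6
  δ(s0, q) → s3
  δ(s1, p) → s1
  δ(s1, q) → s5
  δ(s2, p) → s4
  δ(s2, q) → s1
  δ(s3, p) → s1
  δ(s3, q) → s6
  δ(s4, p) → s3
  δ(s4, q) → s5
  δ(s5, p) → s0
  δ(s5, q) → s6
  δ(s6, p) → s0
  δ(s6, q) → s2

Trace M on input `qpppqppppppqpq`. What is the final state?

s3

s1 --q--> s5
s5 --p--> s0
s0 --p--> s6
s6 --p--> s0
s0 --q--> s3
s3 --p--> s1
s1 --p--> s1
s1 --p--> s1
s1 --p--> s1
s1 --p--> s1
s1 --p--> s1
s1 --q--> s5
s5 --p--> s0
s0 --q--> s3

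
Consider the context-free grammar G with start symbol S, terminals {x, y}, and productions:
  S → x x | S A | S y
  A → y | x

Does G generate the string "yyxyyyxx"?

no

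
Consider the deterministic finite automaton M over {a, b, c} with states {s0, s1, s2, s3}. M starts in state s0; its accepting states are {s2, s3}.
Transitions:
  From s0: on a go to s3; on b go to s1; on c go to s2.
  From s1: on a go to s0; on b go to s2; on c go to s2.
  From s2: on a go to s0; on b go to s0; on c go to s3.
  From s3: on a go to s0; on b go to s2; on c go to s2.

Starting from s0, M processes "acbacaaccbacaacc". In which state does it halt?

s3

s0 --a--> s3
s3 --c--> s2
s2 --b--> s0
s0 --a--> s3
s3 --c--> s2
s2 --a--> s0
s0 --a--> s3
s3 --c--> s2
s2 --c--> s3
s3 --b--> s2
s2 --a--> s0
s0 --c--> s2
s2 --a--> s0
s0 --a--> s3
s3 --c--> s2
s2 --c--> s3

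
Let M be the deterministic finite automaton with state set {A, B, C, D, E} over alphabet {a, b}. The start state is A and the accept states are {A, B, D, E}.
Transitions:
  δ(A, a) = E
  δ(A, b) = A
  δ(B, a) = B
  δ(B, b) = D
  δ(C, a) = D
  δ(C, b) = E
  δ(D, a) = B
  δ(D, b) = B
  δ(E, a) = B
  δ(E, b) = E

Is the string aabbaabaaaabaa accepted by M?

accepted

A --a--> E
E --a--> B
B --b--> D
D --b--> B
B --a--> B
B --a--> B
B --b--> D
D --a--> B
B --a--> B
B --a--> B
B --a--> B
B --b--> D
D --a--> B
B --a--> B
End in state B, which is an accepting state.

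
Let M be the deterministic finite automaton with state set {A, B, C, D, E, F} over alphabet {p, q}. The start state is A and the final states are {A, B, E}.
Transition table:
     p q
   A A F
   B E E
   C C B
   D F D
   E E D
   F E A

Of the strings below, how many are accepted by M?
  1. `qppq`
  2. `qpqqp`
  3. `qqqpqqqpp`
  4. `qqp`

`qppq`: rejected
`qpqqp`: rejected
`qqqpqqqpp`: accepted
`qqp`: accepted

2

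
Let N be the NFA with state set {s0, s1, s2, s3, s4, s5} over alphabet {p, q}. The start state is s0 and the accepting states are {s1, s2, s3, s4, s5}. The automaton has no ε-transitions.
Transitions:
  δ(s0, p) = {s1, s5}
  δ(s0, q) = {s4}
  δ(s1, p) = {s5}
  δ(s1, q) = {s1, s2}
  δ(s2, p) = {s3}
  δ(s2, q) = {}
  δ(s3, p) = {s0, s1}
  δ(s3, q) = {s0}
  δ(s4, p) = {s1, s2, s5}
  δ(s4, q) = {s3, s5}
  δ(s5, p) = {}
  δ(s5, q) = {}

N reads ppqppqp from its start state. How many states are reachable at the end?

0

Start: {s0}
read p: {s1, s5}
read p: {s5}
read q: {}
The reachable set is empty and stays empty for the remaining 4 symbols.
Final reachable set {} has 0 states.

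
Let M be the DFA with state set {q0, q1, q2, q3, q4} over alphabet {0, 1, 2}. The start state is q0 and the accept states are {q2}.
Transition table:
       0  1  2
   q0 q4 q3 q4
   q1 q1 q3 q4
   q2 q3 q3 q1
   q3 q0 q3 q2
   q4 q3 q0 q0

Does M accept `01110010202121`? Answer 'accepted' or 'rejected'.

q0 --0--> q4
q4 --1--> q0
q0 --1--> q3
q3 --1--> q3
q3 --0--> q0
q0 --0--> q4
q4 --1--> q0
q0 --0--> q4
q4 --2--> q0
q0 --0--> q4
q4 --2--> q0
q0 --1--> q3
q3 --2--> q2
q2 --1--> q3
End in state q3, which is not an accepting state.

rejected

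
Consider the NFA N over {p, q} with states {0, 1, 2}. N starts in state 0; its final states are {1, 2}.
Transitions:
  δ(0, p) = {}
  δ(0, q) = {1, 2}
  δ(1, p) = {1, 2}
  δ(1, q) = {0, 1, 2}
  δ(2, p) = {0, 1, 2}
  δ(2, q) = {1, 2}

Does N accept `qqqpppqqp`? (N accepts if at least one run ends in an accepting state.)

Start: {0}
read q: {1, 2}
read q: {0, 1, 2}
read q: {0, 1, 2}
read p: {0, 1, 2}
read p: {0, 1, 2}
read p: {0, 1, 2}
read q: {0, 1, 2}
read q: {0, 1, 2}
read p: {0, 1, 2}
Reachable ∩ accepting = {1, 2} — nonempty.

accepted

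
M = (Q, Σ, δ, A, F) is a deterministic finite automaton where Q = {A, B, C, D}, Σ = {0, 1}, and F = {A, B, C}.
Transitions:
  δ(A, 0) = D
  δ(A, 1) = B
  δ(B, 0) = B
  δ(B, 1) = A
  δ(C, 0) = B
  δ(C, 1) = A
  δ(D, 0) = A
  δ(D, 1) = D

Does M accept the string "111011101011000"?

rejected

A --1--> B
B --1--> A
A --1--> B
B --0--> B
B --1--> A
A --1--> B
B --1--> A
A --0--> D
D --1--> D
D --0--> A
A --1--> B
B --1--> A
A --0--> D
D --0--> A
A --0--> D
End in state D, which is not an accepting state.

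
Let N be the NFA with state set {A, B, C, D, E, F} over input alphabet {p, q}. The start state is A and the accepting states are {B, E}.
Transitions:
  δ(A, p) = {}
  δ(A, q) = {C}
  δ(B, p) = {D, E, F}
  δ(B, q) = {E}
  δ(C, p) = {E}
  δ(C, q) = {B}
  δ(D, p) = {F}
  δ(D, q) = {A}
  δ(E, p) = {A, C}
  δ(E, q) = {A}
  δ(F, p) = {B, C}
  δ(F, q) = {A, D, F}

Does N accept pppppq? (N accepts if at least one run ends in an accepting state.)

rejected

Start: {A}
read p: {}
The reachable set is empty and stays empty for the remaining 5 symbols.
Reachable ∩ accepting = {} — empty.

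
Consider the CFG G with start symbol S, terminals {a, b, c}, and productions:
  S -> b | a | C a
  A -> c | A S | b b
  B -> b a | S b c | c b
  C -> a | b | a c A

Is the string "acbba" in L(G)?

yes

S ⇒ Ca ⇒ acAa ⇒ acbba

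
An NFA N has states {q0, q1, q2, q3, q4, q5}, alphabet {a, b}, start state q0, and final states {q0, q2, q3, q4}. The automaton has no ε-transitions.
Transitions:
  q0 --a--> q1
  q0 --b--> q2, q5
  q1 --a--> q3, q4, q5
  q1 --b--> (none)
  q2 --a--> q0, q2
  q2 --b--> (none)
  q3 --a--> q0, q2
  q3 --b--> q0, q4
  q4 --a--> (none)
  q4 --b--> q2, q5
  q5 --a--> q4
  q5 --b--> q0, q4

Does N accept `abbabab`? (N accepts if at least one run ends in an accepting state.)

Start: {q0}
read a: {q1}
read b: {}
The reachable set is empty and stays empty for the remaining 5 symbols.
Reachable ∩ accepting = {} — empty.

rejected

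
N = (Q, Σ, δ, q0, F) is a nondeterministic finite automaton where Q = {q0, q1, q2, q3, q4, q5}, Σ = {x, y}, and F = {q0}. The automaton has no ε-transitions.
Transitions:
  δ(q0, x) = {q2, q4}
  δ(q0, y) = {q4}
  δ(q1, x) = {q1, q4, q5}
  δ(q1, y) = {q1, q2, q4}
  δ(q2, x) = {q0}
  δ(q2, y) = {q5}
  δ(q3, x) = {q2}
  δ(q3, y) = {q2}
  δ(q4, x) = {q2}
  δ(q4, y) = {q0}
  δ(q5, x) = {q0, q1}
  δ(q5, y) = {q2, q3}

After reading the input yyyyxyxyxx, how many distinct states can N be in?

Start: {q0}
read y: {q4}
read y: {q0}
read y: {q4}
read y: {q0}
read x: {q2, q4}
read y: {q0, q5}
read x: {q0, q1, q2, q4}
read y: {q0, q1, q2, q4, q5}
read x: {q0, q1, q2, q4, q5}
read x: {q0, q1, q2, q4, q5}
Final reachable set {q0, q1, q2, q4, q5} has 5 states.

5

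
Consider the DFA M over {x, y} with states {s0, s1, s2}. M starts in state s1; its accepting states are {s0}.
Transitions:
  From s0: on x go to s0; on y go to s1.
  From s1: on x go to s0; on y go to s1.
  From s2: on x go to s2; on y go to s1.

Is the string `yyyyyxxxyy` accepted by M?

s1 --y--> s1
s1 --y--> s1
s1 --y--> s1
s1 --y--> s1
s1 --y--> s1
s1 --x--> s0
s0 --x--> s0
s0 --x--> s0
s0 --y--> s1
s1 --y--> s1
End in state s1, which is not an accepting state.

rejected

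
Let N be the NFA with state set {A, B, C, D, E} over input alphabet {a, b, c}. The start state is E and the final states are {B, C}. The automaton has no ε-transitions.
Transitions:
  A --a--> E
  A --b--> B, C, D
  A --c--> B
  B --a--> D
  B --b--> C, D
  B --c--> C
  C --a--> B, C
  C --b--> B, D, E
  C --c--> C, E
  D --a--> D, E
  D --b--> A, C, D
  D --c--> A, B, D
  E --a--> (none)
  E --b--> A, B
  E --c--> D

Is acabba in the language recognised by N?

Start: {E}
read a: {}
The reachable set is empty and stays empty for the remaining 5 symbols.
Reachable ∩ accepting = {} — empty.

rejected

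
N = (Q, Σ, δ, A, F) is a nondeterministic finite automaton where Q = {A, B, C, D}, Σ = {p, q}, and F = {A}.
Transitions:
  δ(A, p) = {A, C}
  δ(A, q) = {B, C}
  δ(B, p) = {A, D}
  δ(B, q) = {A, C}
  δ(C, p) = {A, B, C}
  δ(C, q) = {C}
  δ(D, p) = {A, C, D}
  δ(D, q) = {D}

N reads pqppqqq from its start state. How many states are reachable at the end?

Start: {A}
read p: {A, C}
read q: {B, C}
read p: {A, B, C, D}
read p: {A, B, C, D}
read q: {A, B, C, D}
read q: {A, B, C, D}
read q: {A, B, C, D}
Final reachable set {A, B, C, D} has 4 states.

4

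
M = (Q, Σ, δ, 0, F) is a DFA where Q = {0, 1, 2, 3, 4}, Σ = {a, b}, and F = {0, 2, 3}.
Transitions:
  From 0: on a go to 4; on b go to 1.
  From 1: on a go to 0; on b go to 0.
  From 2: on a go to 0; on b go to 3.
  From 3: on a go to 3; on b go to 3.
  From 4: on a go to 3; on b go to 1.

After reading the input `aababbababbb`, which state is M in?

3

0 --a--> 4
4 --a--> 3
3 --b--> 3
3 --a--> 3
3 --b--> 3
3 --b--> 3
3 --a--> 3
3 --b--> 3
3 --a--> 3
3 --b--> 3
3 --b--> 3
3 --b--> 3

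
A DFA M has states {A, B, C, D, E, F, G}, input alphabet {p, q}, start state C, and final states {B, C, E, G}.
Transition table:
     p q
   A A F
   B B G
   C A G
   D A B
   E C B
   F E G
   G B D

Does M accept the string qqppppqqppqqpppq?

C --q--> G
G --q--> D
D --p--> A
A --p--> A
A --p--> A
A --p--> A
A --q--> F
F --q--> G
G --p--> B
B --p--> B
B --q--> G
G --q--> D
D --p--> A
A --p--> A
A --p--> A
A --q--> F
End in state F, which is not an accepting state.

rejected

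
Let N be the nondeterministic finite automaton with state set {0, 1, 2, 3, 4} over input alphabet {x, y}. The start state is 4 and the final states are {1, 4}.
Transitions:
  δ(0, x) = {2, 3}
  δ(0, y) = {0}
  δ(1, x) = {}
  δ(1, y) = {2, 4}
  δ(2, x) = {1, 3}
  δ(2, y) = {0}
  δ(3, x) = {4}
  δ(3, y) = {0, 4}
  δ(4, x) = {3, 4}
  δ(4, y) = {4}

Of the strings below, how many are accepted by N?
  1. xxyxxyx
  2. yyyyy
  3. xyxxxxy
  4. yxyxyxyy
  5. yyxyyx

xxyxxyx: accepted
yyyyy: accepted
xyxxxxy: accepted
yxyxyxyy: accepted
yyxyyx: accepted

5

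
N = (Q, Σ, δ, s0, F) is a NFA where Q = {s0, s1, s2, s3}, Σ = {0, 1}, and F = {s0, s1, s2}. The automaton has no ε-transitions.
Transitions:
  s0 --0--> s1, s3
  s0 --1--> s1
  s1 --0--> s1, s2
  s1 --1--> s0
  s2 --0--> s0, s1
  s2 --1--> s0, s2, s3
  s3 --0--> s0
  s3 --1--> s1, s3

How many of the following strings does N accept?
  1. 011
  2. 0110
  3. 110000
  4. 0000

011: accepted
0110: accepted
110000: accepted
0000: accepted

4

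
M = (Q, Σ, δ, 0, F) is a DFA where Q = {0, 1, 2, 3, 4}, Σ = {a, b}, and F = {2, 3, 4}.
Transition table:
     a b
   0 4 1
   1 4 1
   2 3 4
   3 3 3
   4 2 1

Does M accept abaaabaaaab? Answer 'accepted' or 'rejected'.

accepted

0 --a--> 4
4 --b--> 1
1 --a--> 4
4 --a--> 2
2 --a--> 3
3 --b--> 3
3 --a--> 3
3 --a--> 3
3 --a--> 3
3 --a--> 3
3 --b--> 3
End in state 3, which is an accepting state.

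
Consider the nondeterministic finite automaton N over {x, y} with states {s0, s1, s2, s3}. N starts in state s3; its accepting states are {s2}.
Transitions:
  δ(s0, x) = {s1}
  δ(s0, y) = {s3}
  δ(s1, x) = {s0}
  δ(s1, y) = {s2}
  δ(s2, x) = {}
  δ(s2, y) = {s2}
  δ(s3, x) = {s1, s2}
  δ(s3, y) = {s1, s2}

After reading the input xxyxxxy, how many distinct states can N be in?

Start: {s3}
read x: {s1, s2}
read x: {s0}
read y: {s3}
read x: {s1, s2}
read x: {s0}
read x: {s1}
read y: {s2}
Final reachable set {s2} has 1 state.

1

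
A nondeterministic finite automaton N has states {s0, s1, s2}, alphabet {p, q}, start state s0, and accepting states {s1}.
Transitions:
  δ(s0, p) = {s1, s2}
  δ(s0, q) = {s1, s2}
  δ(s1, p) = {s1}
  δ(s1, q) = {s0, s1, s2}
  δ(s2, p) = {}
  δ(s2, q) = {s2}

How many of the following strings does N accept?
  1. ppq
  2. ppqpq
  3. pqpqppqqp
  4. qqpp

4

ppq: accepted
ppqpq: accepted
pqpqppqqp: accepted
qqpp: accepted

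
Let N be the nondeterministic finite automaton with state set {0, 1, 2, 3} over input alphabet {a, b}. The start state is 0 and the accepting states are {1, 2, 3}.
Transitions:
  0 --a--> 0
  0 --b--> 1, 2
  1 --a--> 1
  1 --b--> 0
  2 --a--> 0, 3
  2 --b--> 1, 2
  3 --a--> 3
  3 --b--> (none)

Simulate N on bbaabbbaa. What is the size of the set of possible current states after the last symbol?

Start: {0}
read b: {1, 2}
read b: {0, 1, 2}
read a: {0, 1, 3}
read a: {0, 1, 3}
read b: {0, 1, 2}
read b: {0, 1, 2}
read b: {0, 1, 2}
read a: {0, 1, 3}
read a: {0, 1, 3}
Final reachable set {0, 1, 3} has 3 states.

3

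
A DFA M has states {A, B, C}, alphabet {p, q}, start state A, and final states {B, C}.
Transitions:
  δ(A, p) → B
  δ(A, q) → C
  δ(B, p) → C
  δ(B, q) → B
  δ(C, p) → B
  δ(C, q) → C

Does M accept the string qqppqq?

accepted

A --q--> C
C --q--> C
C --p--> B
B --p--> C
C --q--> C
C --q--> C
End in state C, which is an accepting state.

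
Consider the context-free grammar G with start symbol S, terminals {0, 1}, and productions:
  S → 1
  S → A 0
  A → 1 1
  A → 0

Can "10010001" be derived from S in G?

no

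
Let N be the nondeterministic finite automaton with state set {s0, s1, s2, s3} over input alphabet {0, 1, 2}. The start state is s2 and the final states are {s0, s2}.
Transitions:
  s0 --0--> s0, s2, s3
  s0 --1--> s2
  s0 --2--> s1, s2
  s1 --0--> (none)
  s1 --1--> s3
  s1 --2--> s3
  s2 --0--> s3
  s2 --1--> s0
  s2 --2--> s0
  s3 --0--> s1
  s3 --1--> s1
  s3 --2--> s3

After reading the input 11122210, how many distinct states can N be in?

Start: {s2}
read 1: {s0}
read 1: {s2}
read 1: {s0}
read 2: {s1, s2}
read 2: {s0, s3}
read 2: {s1, s2, s3}
read 1: {s0, s1, s3}
read 0: {s0, s1, s2, s3}
Final reachable set {s0, s1, s2, s3} has 4 states.

4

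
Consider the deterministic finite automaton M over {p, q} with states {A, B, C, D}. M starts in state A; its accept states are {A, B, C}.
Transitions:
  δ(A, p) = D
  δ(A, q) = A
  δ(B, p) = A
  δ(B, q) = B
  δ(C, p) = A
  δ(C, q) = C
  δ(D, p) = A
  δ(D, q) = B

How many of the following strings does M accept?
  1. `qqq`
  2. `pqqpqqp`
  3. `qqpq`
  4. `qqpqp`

3

`qqq`: accepted
`pqqpqqp`: rejected
`qqpq`: accepted
`qqpqp`: accepted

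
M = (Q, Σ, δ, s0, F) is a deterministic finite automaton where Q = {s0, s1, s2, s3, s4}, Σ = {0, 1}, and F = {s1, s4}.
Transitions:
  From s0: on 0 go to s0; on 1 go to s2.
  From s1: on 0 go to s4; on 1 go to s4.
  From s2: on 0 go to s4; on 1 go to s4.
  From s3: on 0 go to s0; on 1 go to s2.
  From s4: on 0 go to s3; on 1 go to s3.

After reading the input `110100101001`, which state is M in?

s2

s0 --1--> s2
s2 --1--> s4
s4 --0--> s3
s3 --1--> s2
s2 --0--> s4
s4 --0--> s3
s3 --1--> s2
s2 --0--> s4
s4 --1--> s3
s3 --0--> s0
s0 --0--> s0
s0 --1--> s2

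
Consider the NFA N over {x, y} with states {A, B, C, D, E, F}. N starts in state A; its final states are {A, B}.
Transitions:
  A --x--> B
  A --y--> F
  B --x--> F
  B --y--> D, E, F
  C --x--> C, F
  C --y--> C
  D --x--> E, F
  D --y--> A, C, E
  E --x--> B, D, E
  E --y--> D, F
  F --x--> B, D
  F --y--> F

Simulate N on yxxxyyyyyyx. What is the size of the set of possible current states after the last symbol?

5

Start: {A}
read y: {F}
read x: {B, D}
read x: {E, F}
read x: {B, D, E}
read y: {A, C, D, E, F}
read y: {A, C, D, E, F}
read y: {A, C, D, E, F}
read y: {A, C, D, E, F}
read y: {A, C, D, E, F}
read y: {A, C, D, E, F}
read x: {B, C, D, E, F}
Final reachable set {B, C, D, E, F} has 5 states.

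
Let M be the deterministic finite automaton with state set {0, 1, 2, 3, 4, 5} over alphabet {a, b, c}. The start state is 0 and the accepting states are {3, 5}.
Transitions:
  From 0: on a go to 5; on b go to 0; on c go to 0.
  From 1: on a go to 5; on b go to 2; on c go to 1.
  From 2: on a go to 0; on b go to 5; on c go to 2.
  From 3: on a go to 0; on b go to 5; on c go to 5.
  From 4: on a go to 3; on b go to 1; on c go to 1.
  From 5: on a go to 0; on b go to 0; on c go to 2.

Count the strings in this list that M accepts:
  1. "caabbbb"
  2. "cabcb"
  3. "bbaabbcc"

"caabbbb": rejected
"cabcb": rejected
"bbaabbcc": rejected

0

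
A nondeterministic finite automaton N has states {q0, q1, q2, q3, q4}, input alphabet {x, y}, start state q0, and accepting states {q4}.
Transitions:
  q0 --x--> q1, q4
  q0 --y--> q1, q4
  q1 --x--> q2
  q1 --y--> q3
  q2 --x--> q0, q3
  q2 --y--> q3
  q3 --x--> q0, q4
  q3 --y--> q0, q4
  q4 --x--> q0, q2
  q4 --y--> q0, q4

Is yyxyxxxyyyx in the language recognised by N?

accepted

Start: {q0}
read y: {q1, q4}
read y: {q0, q3, q4}
read x: {q0, q1, q2, q4}
read y: {q0, q1, q3, q4}
read x: {q0, q1, q2, q4}
read x: {q0, q1, q2, q3, q4}
read x: {q0, q1, q2, q3, q4}
read y: {q0, q1, q3, q4}
read y: {q0, q1, q3, q4}
read y: {q0, q1, q3, q4}
read x: {q0, q1, q2, q4}
Reachable ∩ accepting = {q4} — nonempty.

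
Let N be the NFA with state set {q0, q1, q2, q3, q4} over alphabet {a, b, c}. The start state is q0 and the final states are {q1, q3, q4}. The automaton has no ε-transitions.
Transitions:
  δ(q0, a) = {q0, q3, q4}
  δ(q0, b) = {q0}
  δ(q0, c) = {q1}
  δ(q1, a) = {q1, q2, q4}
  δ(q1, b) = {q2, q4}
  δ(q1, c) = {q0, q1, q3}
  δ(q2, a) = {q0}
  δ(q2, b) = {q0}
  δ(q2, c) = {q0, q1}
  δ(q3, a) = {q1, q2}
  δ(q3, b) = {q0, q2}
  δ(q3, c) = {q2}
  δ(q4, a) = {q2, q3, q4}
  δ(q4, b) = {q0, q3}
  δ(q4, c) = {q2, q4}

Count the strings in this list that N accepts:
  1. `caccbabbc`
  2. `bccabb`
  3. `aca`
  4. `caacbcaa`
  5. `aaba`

5

`caccbabbc`: accepted
`bccabb`: accepted
`aca`: accepted
`caacbcaa`: accepted
`aaba`: accepted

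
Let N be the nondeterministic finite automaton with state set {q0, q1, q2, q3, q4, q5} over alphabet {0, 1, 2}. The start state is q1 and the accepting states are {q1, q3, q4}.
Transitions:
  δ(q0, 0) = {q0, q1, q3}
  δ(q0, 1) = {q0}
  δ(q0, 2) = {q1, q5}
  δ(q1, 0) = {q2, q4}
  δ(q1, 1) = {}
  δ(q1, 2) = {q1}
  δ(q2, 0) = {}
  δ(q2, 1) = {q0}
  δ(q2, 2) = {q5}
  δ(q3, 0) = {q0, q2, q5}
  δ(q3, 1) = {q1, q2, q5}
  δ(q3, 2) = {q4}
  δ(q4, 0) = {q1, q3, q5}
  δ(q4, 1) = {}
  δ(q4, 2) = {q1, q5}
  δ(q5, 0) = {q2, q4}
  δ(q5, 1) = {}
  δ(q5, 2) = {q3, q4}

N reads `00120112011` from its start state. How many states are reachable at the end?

1

Start: {q1}
read 0: {q2, q4}
read 0: {q1, q3, q5}
read 1: {q1, q2, q5}
read 2: {q1, q3, q4, q5}
read 0: {q0, q1, q2, q3, q4, q5}
read 1: {q0, q1, q2, q5}
read 1: {q0}
read 2: {q1, q5}
read 0: {q2, q4}
read 1: {q0}
read 1: {q0}
Final reachable set {q0} has 1 state.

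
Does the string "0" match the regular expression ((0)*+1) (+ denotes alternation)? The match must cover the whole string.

yes

The left alternative (0)* matches 0.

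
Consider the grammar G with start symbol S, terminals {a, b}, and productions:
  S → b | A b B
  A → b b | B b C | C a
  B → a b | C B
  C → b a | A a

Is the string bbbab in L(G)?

S ⇒ AbB ⇒ bbbB ⇒ bbbab

yes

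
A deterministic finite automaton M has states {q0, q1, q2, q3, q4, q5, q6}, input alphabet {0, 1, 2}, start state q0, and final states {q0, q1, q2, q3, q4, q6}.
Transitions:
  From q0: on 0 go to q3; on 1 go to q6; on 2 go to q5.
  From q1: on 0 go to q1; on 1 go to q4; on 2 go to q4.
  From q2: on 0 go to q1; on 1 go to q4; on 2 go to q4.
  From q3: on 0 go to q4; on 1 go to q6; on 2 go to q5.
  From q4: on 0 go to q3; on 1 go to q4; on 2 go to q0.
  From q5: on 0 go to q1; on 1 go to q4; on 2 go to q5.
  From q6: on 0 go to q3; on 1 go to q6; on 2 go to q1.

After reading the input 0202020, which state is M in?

q1

q0 --0--> q3
q3 --2--> q5
q5 --0--> q1
q1 --2--> q4
q4 --0--> q3
q3 --2--> q5
q5 --0--> q1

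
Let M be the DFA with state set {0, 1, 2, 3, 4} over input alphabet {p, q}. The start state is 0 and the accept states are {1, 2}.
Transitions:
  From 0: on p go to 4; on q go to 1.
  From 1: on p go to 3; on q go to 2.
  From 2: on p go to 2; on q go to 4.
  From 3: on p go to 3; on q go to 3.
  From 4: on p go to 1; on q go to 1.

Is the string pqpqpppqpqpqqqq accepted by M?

rejected

0 --p--> 4
4 --q--> 1
1 --p--> 3
3 --q--> 3
3 --p--> 3
3 --p--> 3
3 --p--> 3
3 --q--> 3
3 --p--> 3
3 --q--> 3
3 --p--> 3
3 --q--> 3
3 --q--> 3
3 --q--> 3
3 --q--> 3
End in state 3, which is not an accepting state.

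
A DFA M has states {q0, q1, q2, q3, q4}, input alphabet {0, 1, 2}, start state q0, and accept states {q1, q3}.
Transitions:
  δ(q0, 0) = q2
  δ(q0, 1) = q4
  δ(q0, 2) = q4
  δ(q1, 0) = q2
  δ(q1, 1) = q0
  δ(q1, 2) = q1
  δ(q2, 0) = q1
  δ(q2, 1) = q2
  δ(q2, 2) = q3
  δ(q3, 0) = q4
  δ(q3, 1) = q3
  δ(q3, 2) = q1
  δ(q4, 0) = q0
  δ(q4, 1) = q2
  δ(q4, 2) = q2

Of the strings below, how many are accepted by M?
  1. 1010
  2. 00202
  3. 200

1

1010: rejected
00202: accepted
200: rejected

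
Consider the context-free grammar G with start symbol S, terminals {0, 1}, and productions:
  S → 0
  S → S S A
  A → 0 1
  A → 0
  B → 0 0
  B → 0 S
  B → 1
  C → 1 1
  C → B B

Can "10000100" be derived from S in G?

no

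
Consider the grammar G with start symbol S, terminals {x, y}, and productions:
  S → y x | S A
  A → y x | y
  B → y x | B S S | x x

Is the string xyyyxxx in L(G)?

no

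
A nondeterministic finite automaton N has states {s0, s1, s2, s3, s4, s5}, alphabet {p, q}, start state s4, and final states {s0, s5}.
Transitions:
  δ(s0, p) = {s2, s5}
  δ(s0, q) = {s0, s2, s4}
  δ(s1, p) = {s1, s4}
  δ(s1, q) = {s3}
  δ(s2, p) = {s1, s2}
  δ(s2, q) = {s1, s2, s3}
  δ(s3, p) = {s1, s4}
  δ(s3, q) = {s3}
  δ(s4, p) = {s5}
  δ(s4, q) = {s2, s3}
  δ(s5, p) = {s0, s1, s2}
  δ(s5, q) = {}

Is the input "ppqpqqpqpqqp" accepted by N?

Start: {s4}
read p: {s5}
read p: {s0, s1, s2}
read q: {s0, s1, s2, s3, s4}
read p: {s1, s2, s4, s5}
read q: {s1, s2, s3}
read q: {s1, s2, s3}
read p: {s1, s2, s4}
read q: {s1, s2, s3}
read p: {s1, s2, s4}
read q: {s1, s2, s3}
read q: {s1, s2, s3}
read p: {s1, s2, s4}
Reachable ∩ accepting = {} — empty.

rejected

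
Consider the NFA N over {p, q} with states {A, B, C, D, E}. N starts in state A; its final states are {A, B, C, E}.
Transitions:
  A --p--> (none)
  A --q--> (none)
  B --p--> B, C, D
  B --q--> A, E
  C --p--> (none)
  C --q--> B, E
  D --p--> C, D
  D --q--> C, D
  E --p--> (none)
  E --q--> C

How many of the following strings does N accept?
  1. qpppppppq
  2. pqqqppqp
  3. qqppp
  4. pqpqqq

qpppppppq: rejected
pqqqppqp: rejected
qqppp: rejected
pqpqqq: rejected

0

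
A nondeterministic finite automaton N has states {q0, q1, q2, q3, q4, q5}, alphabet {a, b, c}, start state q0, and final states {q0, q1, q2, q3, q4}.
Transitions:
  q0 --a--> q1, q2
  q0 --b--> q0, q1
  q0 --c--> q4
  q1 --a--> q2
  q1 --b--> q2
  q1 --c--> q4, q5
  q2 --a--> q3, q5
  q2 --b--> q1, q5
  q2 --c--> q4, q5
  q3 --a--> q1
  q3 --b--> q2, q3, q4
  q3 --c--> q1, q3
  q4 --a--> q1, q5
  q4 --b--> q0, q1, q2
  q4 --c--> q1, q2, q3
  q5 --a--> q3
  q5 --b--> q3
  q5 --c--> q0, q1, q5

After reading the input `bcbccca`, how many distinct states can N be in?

4

Start: {q0}
read b: {q0, q1}
read c: {q4, q5}
read b: {q0, q1, q2, q3}
read c: {q1, q3, q4, q5}
read c: {q0, q1, q2, q3, q4, q5}
read c: {q0, q1, q2, q3, q4, q5}
read a: {q1, q2, q3, q5}
Final reachable set {q1, q2, q3, q5} has 4 states.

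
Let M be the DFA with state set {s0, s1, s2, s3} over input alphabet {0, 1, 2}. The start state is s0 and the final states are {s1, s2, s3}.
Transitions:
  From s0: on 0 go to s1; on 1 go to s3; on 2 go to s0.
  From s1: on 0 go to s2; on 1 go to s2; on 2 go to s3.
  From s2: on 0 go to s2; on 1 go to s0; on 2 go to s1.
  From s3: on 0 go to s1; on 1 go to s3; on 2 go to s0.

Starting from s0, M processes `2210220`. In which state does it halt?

s1

s0 --2--> s0
s0 --2--> s0
s0 --1--> s3
s3 --0--> s1
s1 --2--> s3
s3 --2--> s0
s0 --0--> s1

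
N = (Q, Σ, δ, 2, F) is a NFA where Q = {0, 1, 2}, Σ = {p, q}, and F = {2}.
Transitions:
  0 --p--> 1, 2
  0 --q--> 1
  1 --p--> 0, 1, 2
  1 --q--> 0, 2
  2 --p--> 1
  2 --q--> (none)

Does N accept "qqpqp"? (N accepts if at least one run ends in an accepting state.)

Start: {2}
read q: {}
The reachable set is empty and stays empty for the remaining 4 symbols.
Reachable ∩ accepting = {} — empty.

rejected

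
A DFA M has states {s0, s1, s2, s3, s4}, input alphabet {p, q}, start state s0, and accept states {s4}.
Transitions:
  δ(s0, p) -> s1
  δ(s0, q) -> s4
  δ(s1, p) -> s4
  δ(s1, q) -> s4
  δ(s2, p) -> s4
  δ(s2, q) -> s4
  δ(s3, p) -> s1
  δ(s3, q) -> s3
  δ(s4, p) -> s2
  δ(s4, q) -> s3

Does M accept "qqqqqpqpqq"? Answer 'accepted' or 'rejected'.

rejected

s0 --q--> s4
s4 --q--> s3
s3 --q--> s3
s3 --q--> s3
s3 --q--> s3
s3 --p--> s1
s1 --q--> s4
s4 --p--> s2
s2 --q--> s4
s4 --q--> s3
End in state s3, which is not an accepting state.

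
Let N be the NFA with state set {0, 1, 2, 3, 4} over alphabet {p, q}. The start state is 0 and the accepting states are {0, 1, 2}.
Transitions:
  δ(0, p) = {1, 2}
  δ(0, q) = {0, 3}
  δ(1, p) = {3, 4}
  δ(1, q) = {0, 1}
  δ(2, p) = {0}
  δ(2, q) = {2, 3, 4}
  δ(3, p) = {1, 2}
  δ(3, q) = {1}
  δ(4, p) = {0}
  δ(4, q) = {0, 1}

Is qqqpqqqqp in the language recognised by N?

accepted

Start: {0}
read q: {0, 3}
read q: {0, 1, 3}
read q: {0, 1, 3}
read p: {1, 2, 3, 4}
read q: {0, 1, 2, 3, 4}
read q: {0, 1, 2, 3, 4}
read q: {0, 1, 2, 3, 4}
read q: {0, 1, 2, 3, 4}
read p: {0, 1, 2, 3, 4}
Reachable ∩ accepting = {0, 1, 2} — nonempty.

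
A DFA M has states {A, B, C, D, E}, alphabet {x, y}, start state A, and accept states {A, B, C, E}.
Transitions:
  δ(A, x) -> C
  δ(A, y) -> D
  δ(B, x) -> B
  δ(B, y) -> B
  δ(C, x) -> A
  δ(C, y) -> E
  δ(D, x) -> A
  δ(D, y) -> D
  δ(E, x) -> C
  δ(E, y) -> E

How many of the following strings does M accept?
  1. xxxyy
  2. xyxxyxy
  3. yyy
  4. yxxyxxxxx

xxxyy: accepted
xyxxyxy: rejected
yyy: rejected
yxxyxxxxx: accepted

2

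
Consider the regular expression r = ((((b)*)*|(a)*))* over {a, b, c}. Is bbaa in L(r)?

Split into 4 pieces b · b · a · a; each matches (((b)*)*|(a)*).

yes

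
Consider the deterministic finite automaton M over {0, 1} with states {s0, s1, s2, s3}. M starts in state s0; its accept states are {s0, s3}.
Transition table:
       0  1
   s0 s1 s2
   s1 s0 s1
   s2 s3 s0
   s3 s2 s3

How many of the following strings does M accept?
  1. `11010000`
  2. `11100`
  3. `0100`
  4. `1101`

`11010000`: rejected
`11100`: rejected
`0100`: rejected
`1101`: rejected

0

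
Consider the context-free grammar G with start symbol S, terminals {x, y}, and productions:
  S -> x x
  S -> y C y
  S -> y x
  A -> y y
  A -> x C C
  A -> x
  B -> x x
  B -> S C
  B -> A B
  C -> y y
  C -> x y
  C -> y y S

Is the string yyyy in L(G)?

S ⇒ yCy ⇒ yyyy

yes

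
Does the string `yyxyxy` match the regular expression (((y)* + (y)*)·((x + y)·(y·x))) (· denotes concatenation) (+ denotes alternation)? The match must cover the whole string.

No split of yyxyxy into u·v has ((y)*+(y)*) matching u and ((x+y)·(y·x)) matching v.

no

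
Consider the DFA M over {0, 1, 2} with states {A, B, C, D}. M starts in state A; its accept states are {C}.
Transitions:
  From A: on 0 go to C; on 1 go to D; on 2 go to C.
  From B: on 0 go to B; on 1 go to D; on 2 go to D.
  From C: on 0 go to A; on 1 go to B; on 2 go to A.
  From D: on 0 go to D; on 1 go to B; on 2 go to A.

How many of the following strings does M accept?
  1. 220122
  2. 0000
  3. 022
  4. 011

220122: rejected
0000: rejected
022: accepted
011: rejected

1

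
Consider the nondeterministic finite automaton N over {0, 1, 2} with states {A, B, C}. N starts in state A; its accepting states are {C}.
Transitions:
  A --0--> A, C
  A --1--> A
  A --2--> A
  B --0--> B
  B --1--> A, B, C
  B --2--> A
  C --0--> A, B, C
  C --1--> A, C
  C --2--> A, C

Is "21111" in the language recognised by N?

Start: {A}
read 2: {A}
read 1: {A}
read 1: {A}
read 1: {A}
read 1: {A}
Reachable ∩ accepting = {} — empty.

rejected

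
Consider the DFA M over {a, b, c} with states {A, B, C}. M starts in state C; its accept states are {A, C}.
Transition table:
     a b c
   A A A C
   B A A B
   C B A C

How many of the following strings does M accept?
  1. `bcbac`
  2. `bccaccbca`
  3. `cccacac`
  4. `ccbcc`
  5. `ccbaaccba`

`bcbac`: accepted
`bccaccbca`: rejected
`cccacac`: accepted
`ccbcc`: accepted
`ccbaaccba`: accepted

4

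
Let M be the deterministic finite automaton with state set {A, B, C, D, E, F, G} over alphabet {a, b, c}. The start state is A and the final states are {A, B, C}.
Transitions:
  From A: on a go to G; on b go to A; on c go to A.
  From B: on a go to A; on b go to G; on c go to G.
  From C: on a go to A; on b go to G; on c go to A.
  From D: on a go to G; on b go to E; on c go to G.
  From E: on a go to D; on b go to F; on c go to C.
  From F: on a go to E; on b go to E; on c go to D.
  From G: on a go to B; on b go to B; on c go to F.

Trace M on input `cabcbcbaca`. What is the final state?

A --c--> A
A --a--> G
G --b--> B
B --c--> G
G --b--> B
B --c--> G
G --b--> B
B --a--> A
A --c--> A
A --a--> G

G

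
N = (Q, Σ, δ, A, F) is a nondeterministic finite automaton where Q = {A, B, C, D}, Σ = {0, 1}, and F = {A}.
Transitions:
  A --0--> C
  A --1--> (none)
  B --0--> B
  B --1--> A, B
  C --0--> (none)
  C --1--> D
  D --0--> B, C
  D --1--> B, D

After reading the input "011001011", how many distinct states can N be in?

Start: {A}
read 0: {C}
read 1: {D}
read 1: {B, D}
read 0: {B, C}
read 0: {B}
read 1: {A, B}
read 0: {B, C}
read 1: {A, B, D}
read 1: {A, B, D}
Final reachable set {A, B, D} has 3 states.

3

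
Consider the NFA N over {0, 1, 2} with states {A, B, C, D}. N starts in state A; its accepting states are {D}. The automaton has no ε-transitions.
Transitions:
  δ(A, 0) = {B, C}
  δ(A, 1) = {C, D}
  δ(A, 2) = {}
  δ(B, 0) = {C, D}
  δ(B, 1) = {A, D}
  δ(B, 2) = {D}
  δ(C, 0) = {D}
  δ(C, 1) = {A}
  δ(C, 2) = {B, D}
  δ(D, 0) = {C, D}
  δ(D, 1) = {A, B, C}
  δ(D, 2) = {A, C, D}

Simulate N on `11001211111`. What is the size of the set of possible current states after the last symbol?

4

Start: {A}
read 1: {C, D}
read 1: {A, B, C}
read 0: {B, C, D}
read 0: {C, D}
read 1: {A, B, C}
read 2: {B, D}
read 1: {A, B, C, D}
read 1: {A, B, C, D}
read 1: {A, B, C, D}
read 1: {A, B, C, D}
read 1: {A, B, C, D}
Final reachable set {A, B, C, D} has 4 states.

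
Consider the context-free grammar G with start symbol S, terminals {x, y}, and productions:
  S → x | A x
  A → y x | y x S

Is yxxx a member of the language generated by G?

S ⇒ Ax ⇒ yxSx ⇒ yxxx

yes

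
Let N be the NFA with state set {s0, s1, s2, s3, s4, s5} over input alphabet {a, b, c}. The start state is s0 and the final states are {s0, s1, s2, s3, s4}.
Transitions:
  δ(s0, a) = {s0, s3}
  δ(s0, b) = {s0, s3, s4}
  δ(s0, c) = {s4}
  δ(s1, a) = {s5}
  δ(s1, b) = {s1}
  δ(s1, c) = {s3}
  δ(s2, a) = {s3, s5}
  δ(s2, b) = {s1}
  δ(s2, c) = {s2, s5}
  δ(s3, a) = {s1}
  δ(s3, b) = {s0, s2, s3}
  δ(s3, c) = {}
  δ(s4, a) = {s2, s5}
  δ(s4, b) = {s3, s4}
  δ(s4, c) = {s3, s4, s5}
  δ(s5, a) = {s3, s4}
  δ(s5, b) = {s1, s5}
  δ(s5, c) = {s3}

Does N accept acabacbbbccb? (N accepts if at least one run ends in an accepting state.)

Start: {s0}
read a: {s0, s3}
read c: {s4}
read a: {s2, s5}
read b: {s1, s5}
read a: {s3, s4, s5}
read c: {s3, s4, s5}
read b: {s0, s1, s2, s3, s4, s5}
read b: {s0, s1, s2, s3, s4, s5}
read b: {s0, s1, s2, s3, s4, s5}
read c: {s2, s3, s4, s5}
read c: {s2, s3, s4, s5}
read b: {s0, s1, s2, s3, s4, s5}
Reachable ∩ accepting = {s0, s1, s2, s3, s4} — nonempty.

accepted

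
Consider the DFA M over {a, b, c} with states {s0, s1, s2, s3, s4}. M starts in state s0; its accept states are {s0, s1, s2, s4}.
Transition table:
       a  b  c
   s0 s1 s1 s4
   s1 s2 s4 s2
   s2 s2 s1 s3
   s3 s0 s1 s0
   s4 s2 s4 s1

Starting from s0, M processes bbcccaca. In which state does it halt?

s2

s0 --b--> s1
s1 --b--> s4
s4 --c--> s1
s1 --c--> s2
s2 --c--> s3
s3 --a--> s0
s0 --c--> s4
s4 --a--> s2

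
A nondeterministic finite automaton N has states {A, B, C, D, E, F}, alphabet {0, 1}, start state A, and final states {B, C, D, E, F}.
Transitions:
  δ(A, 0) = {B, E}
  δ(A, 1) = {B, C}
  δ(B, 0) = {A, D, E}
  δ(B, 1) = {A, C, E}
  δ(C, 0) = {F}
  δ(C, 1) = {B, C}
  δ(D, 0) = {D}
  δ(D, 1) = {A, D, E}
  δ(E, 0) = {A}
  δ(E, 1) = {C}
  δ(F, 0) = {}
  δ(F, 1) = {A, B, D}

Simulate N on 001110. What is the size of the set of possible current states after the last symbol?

5

Start: {A}
read 0: {B, E}
read 0: {A, D, E}
read 1: {A, B, C, D, E}
read 1: {A, B, C, D, E}
read 1: {A, B, C, D, E}
read 0: {A, B, D, E, F}
Final reachable set {A, B, D, E, F} has 5 states.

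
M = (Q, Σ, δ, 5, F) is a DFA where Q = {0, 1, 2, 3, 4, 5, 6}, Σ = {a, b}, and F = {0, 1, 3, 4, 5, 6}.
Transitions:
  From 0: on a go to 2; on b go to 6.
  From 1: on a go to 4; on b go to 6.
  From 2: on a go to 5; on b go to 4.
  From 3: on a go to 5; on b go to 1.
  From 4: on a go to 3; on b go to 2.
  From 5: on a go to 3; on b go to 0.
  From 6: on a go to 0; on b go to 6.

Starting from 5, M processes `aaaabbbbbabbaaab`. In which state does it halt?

5 --a--> 3
3 --a--> 5
5 --a--> 3
3 --a--> 5
5 --b--> 0
0 --b--> 6
6 --b--> 6
6 --b--> 6
6 --b--> 6
6 --a--> 0
0 --b--> 6
6 --b--> 6
6 --a--> 0
0 --a--> 2
2 --a--> 5
5 --b--> 0

0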